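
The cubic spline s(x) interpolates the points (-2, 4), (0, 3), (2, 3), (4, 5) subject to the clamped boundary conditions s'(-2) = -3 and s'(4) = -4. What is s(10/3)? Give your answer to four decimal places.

Let M_i = s''(x_i). Step sizes h_i = 2, 2, 2; slopes of the chords Δ_i = (y_(i+1) - y_i)/h_i = -1/2, 0, 1.
  2·M_0 + 8·M_1 + 2·M_2 = 6(Δ_1 - Δ_0) = 3
  2·M_1 + 8·M_2 + 2·M_3 = 6(Δ_2 - Δ_1) = 6
Clamped end conditions give two more equations: 2h_0·M_0 + h_0·M_1 = 6(Δ_0 - s'(-2)) = 15 and h_2·M_2 + 2h_2·M_3 = 6(s'(4) - Δ_2) = -30.
Solving: M_0 = 137/30, M_1 = -49/30, M_2 = 52/15, M_3 = -277/30.
On [2, 4], s(x) = 3 + 53/30·(x - 2) + 26/15·(x - 2)² - 127/120·(x - 2)³.
With (x - 2) = 4/3: s(10/3) = 2401/405.

5.9284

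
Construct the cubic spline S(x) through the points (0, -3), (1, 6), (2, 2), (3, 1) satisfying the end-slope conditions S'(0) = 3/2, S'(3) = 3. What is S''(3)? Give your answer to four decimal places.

6.6000

Put σ_i = S'' at the i-th knot. Here h = (1, 1, 1) and Δ = (9, -4, -1), so the interior equations h_(i-1)·σ_(i-1) + 2(h_(i-1)+h_i)·σ_i + h_i·σ_(i+1) = 6(Δ_i − Δ_(i-1)) read
  1·σ_0 + 4·σ_1 + 1·σ_2 = 6(Δ_1 - Δ_0) = -78
  1·σ_1 + 4·σ_2 + 1·σ_3 = 6(Δ_2 - Δ_1) = 18
Clamped end conditions give two more equations: 2h_0·σ_0 + h_0·σ_1 = 6(Δ_0 - S'(0)) = 45 and h_2·σ_2 + 2h_2·σ_3 = 6(S'(3) - Δ_2) = 24.
Forward elimination and back-substitution give σ_0 = 192/5, σ_1 = -159/5, σ_2 = 54/5, σ_3 = 33/5.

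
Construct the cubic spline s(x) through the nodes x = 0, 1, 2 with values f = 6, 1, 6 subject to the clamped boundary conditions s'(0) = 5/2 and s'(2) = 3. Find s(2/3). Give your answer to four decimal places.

Write σ_i for s''(x_i). With h_i = 1, 1 and divided differences Δ_i = -5, 5, the continuity of s' gives the tridiagonal system
  1·σ_0 + 4·σ_1 + 1·σ_2 = 6(Δ_1 - Δ_0) = 60
Clamped end conditions give two more equations: 2h_0·σ_0 + h_0·σ_1 = 6(Δ_0 - s'(0)) = -45 and h_1·σ_1 + 2h_1·σ_2 = 6(s'(2) - Δ_1) = -12.
Hence σ_0 = -149/4, σ_1 = 59/2, σ_2 = -83/4.
On [0, 1], s(x) = 6 + 5/2·x - 149/8·x² + 89/8·x³.
With x = 2/3: s(2/3) = 145/54.

2.6852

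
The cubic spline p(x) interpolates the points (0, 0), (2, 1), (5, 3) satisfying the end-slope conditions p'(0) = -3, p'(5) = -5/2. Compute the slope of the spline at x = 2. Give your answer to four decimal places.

2.2500

Let m_i = p''(x_i). Step sizes h_i = 2, 3; slopes of the chords Δ_i = (y_(i+1) - y_i)/h_i = 1/2, 2/3.
  2·m_0 + 10·m_1 + 3·m_2 = 6(Δ_1 - Δ_0) = 1
Clamped end conditions give two more equations: 2h_0·m_0 + h_0·m_1 = 6(Δ_0 - p'(0)) = 21 and h_1·m_1 + 2h_1·m_2 = 6(p'(5) - Δ_1) = -19.
Hence m_0 = 21/4, m_1 = 0, m_2 = -19/6.
On [2, 5], p'(x) = b_1 + 2c_1·(x - 2) + 3d_1·(x - 2)² with b_1 = Δ_1 - h_1(2m_1 + m_2)/6 = 9/4, c_1 = m_1/2 = 0, d_1 = (m_2 - m_1)/(6h_1) = -19/108. So p'(2) = 9/4.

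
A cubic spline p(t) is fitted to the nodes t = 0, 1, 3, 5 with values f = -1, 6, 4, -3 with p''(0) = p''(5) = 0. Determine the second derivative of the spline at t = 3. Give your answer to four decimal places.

0.1364

Put m_i = p'' at the i-th knot. Here h = (1, 2, 2) and Δ = (7, -1, -7/2), so the interior equations h_(i-1)·m_(i-1) + 2(h_(i-1)+h_i)·m_i + h_i·m_(i+1) = 6(Δ_i − Δ_(i-1)) read
  1·m_0 + 6·m_1 + 2·m_2 = 6(Δ_1 - Δ_0) = -48
  2·m_1 + 8·m_2 + 2·m_3 = 6(Δ_2 - Δ_1) = -15
Natural end conditions: m_0 = m_3 = 0.
Forward elimination and back-substitution give m_0 = 0, m_1 = -177/22, m_2 = 3/22, m_3 = 0.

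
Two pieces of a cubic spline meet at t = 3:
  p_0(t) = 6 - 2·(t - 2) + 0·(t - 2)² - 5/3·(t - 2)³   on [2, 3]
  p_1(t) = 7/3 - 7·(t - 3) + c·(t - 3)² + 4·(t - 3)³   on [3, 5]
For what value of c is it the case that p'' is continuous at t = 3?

p_0''(t) = 0 - 10·(t - 2), so p_0''(3) = -10. On the right, p_1''(3) = 2c, so c = -5.

-5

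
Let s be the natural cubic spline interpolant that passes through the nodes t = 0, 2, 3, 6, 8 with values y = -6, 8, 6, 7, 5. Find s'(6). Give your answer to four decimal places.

0.2660

With M_i denoting the second derivative at x_i, h_i = 2, 1, 3, 2, and Δ_i = (y_(i+1) − y_i)/h_i = 7, -2, 1/3, -1:
  2·M_0 + 6·M_1 + 1·M_2 = 6(Δ_1 - Δ_0) = -54
  1·M_1 + 8·M_2 + 3·M_3 = 6(Δ_2 - Δ_1) = 14
  3·M_2 + 10·M_3 + 2·M_4 = 6(Δ_3 - Δ_2) = -8
Natural end conditions: M_0 = M_4 = 0.
Hence M_0 = 0, M_1 = -1999/208, M_2 = 381/104, M_3 = -395/208, M_4 = 0.
On [6, 8], s'(t) = b_3 + 2c_3·(t - 6) + 3d_3·(t - 6)² with b_3 = Δ_3 - h_3(2M_3 + M_4)/6 = 83/312, c_3 = M_3/2 = -395/416, d_3 = (M_4 - M_3)/(6h_3) = 395/2496. So s'(6) = 83/312.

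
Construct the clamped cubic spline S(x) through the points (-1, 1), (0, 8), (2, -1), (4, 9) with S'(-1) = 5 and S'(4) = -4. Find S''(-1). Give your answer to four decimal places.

Write σ_i for S''(x_i). With h_i = 1, 2, 2 and divided differences Δ_i = 7, -9/2, 5, the continuity of S' gives the tridiagonal system
  1·σ_0 + 6·σ_1 + 2·σ_2 = 6(Δ_1 - Δ_0) = -69
  2·σ_1 + 8·σ_2 + 2·σ_3 = 6(Δ_2 - Δ_1) = 57
Clamped end conditions give two more equations: 2h_0·σ_0 + h_0·σ_1 = 6(Δ_0 - S'(-1)) = 12 and h_2·σ_2 + 2h_2·σ_3 = 6(S'(4) - Δ_2) = -54.
Hence σ_0 = 369/23, σ_1 = -462/23, σ_2 = 408/23, σ_3 = -1029/46.

16.0435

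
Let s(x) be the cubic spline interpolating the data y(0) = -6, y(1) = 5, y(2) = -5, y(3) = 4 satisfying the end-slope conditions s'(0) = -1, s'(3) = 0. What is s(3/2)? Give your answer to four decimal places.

0.2917

Put M_i = s'' at the i-th knot. Here h = (1, 1, 1) and Δ = (11, -10, 9), so the interior equations h_(i-1)·M_(i-1) + 2(h_(i-1)+h_i)·M_i + h_i·M_(i+1) = 6(Δ_i − Δ_(i-1)) read
  1·M_0 + 4·M_1 + 1·M_2 = 6(Δ_1 - Δ_0) = -126
  1·M_1 + 4·M_2 + 1·M_3 = 6(Δ_2 - Δ_1) = 114
Clamped end conditions give two more equations: 2h_0·M_0 + h_0·M_1 = 6(Δ_0 - s'(0)) = 72 and h_2·M_2 + 2h_2·M_3 = 6(s'(3) - Δ_2) = -54.
Solving: M_0 = 1012/15, M_1 = -944/15, M_2 = 874/15, M_3 = -842/15.
On [1, 2], s(x) = 5 + 19/15·(x - 1) - 472/15·(x - 1)² + 101/5·(x - 1)³.
With (x - 1) = 1/2: s(3/2) = 7/24.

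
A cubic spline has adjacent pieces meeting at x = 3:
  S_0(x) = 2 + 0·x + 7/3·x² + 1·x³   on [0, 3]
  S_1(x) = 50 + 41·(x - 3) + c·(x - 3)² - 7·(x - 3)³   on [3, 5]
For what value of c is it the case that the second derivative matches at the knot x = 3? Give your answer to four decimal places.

S_0''(x) = 14/3 + 6·x, so S_0''(3) = 68/3. On the right, S_1''(3) = 2c, so c = 34/3.

11.3333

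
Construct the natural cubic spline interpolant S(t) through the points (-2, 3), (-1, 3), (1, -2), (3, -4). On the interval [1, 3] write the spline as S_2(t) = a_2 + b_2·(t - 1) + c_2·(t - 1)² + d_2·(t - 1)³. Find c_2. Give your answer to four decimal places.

0.9545

Put M_i = S'' at the i-th knot. Here h = (1, 2, 2) and Δ = (0, -5/2, -1), so the interior equations h_(i-1)·M_(i-1) + 2(h_(i-1)+h_i)·M_i + h_i·M_(i+1) = 6(Δ_i − Δ_(i-1)) read
  1·M_0 + 6·M_1 + 2·M_2 = 6(Δ_1 - Δ_0) = -15
  2·M_1 + 8·M_2 + 2·M_3 = 6(Δ_2 - Δ_1) = 9
Natural end conditions: M_0 = M_3 = 0.
Solving: M_0 = 0, M_1 = -69/22, M_2 = 21/11, M_3 = 0.
On [1, 3], with S_2(t) = a_2 + b_2·(t - 1) + c_2·(t - 1)² + d_2·(t - 1)³: c_2 = M_2/2 = 21/22, d_2 = (M_3 - M_2)/(6h_2) = -7/44, b_2 = Δ_2 - h_2(2M_2 + M_3)/6 = -25/11.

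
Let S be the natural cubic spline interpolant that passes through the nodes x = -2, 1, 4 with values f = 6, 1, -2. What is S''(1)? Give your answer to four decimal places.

Write M_i for S''(x_i). With h_i = 3, 3 and divided differences Δ_i = -5/3, -1, the continuity of S' gives the tridiagonal system
  3·M_0 + 12·M_1 + 3·M_2 = 6(Δ_1 - Δ_0) = 4
Natural end conditions: M_0 = M_2 = 0.
Hence M_0 = 0, M_1 = 1/3, M_2 = 0.

0.3333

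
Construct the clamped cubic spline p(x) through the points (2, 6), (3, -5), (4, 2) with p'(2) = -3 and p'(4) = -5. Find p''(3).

56

Let M_i = p''(x_i). Step sizes h_i = 1, 1; slopes of the chords Δ_i = (y_(i+1) - y_i)/h_i = -11, 7.
  1·M_0 + 4·M_1 + 1·M_2 = 6(Δ_1 - Δ_0) = 108
Clamped end conditions give two more equations: 2h_0·M_0 + h_0·M_1 = 6(Δ_0 - p'(2)) = -48 and h_1·M_1 + 2h_1·M_2 = 6(p'(4) - Δ_1) = -72.
Solving the tridiagonal system: M_0 = -52, M_1 = 56, M_2 = -64.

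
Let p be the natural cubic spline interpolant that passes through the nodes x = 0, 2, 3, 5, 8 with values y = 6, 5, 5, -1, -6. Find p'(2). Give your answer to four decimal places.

Put M_i = p'' at the i-th knot. Here h = (2, 1, 2, 3) and Δ = (-1/2, 0, -3, -5/3), so the interior equations h_(i-1)·M_(i-1) + 2(h_(i-1)+h_i)·M_i + h_i·M_(i+1) = 6(Δ_i − Δ_(i-1)) read
  2·M_0 + 6·M_1 + 1·M_2 = 6(Δ_1 - Δ_0) = 3
  1·M_1 + 6·M_2 + 2·M_3 = 6(Δ_2 - Δ_1) = -18
  2·M_2 + 10·M_3 + 3·M_4 = 6(Δ_3 - Δ_2) = 8
Natural end conditions: M_0 = M_4 = 0.
Forward elimination and back-substitution give M_0 = 0, M_1 = 182/163, M_2 = -603/163, M_3 = 251/163, M_4 = 0.
On [2, 3], p'(x) = b_1 + 2c_1·(x - 2) + 3d_1·(x - 2)² with b_1 = Δ_1 - h_1(2M_1 + M_2)/6 = 239/978, c_1 = M_1/2 = 91/163, d_1 = (M_2 - M_1)/(6h_1) = -785/978. So p'(2) = 239/978.

0.2444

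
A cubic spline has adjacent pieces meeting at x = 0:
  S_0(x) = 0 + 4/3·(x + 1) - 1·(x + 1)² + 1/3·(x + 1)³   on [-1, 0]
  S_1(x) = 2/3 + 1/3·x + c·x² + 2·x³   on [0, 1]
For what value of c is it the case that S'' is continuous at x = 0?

0

S_0''(x) = -2 + 2·(x + 1), so S_0''(0) = 0. On the right, S_1''(0) = 2c, so c = 0.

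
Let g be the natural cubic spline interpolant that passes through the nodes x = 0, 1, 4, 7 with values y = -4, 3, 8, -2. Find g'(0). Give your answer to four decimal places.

7.5632

With m_i denoting the second derivative at x_i, h_i = 1, 3, 3, and Δ_i = (y_(i+1) − y_i)/h_i = 7, 5/3, -10/3:
  1·m_0 + 8·m_1 + 3·m_2 = 6(Δ_1 - Δ_0) = -32
  3·m_1 + 12·m_2 + 3·m_3 = 6(Δ_2 - Δ_1) = -30
Natural end conditions: m_0 = m_3 = 0.
Hence m_0 = 0, m_1 = -98/29, m_2 = -48/29, m_3 = 0.
On [0, 1], g'(x) = b_0 + 2c_0·x + 3d_0·x² with b_0 = Δ_0 - h_0(2m_0 + m_1)/6 = 658/87, c_0 = m_0/2 = 0, d_0 = (m_1 - m_0)/(6h_0) = -49/87. So g'(0) = 658/87.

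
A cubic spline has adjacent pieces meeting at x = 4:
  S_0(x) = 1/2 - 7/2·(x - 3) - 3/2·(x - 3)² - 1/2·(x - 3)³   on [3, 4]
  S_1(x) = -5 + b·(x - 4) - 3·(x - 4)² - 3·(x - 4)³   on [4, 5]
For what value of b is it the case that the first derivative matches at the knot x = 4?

S_0'(x) = -7/2 - 3·(x - 3) - 3/2·(x - 3)², so S_0'(4) = -8. On the right, S_1'(4) = b, so b = -8.

-8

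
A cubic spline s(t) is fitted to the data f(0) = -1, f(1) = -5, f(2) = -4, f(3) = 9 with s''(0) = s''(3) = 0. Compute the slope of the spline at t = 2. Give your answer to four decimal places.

Let M_i = s''(x_i). Step sizes h_i = 1, 1, 1; slopes of the chords Δ_i = (y_(i+1) - y_i)/h_i = -4, 1, 13.
  1·M_0 + 4·M_1 + 1·M_2 = 6(Δ_1 - Δ_0) = 30
  1·M_1 + 4·M_2 + 1·M_3 = 6(Δ_2 - Δ_1) = 72
Natural end conditions: M_0 = M_3 = 0.
Forward elimination and back-substitution give M_0 = 0, M_1 = 16/5, M_2 = 86/5, M_3 = 0.
On [2, 3], s'(t) = b_2 + 2c_2·(t - 2) + 3d_2·(t - 2)² with b_2 = Δ_2 - h_2(2M_2 + M_3)/6 = 109/15, c_2 = M_2/2 = 43/5, d_2 = (M_3 - M_2)/(6h_2) = -43/15. So s'(2) = 109/15.

7.2667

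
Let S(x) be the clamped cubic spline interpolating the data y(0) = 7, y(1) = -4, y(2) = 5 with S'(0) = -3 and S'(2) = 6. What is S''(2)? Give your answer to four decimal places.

With M_i denoting the second derivative at x_i, h_i = 1, 1, and Δ_i = (y_(i+1) − y_i)/h_i = -11, 9:
  1·M_0 + 4·M_1 + 1·M_2 = 6(Δ_1 - Δ_0) = 120
Clamped end conditions give two more equations: 2h_0·M_0 + h_0·M_1 = 6(Δ_0 - S'(0)) = -48 and h_1·M_1 + 2h_1·M_2 = 6(S'(2) - Δ_1) = -18.
Hence M_0 = -99/2, M_1 = 51, M_2 = -69/2.

-34.5000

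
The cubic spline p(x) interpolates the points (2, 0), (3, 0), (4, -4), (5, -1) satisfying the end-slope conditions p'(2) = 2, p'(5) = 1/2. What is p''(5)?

-16

Write m_i for p''(x_i). With h_i = 1, 1, 1 and divided differences Δ_i = 0, -4, 3, the continuity of p' gives the tridiagonal system
  1·m_0 + 4·m_1 + 1·m_2 = 6(Δ_1 - Δ_0) = -24
  1·m_1 + 4·m_2 + 1·m_3 = 6(Δ_2 - Δ_1) = 42
Clamped end conditions give two more equations: 2h_0·m_0 + h_0·m_1 = 6(Δ_0 - p'(2)) = -12 and h_2·m_2 + 2h_2·m_3 = 6(p'(5) - Δ_2) = -15.
Forward elimination and back-substitution give m_0 = -1, m_1 = -10, m_2 = 17, m_3 = -16.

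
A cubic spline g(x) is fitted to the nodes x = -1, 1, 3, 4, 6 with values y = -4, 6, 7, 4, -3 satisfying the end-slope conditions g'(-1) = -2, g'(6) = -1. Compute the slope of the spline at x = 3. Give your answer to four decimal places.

Let σ_i = g''(x_i). Step sizes h_i = 2, 2, 1, 2; slopes of the chords Δ_i = (y_(i+1) - y_i)/h_i = 5, 1/2, -3, -7/2.
  2·σ_0 + 8·σ_1 + 2·σ_2 = 6(Δ_1 - Δ_0) = -27
  2·σ_1 + 6·σ_2 + 1·σ_3 = 6(Δ_2 - Δ_1) = -21
  1·σ_2 + 6·σ_3 + 2·σ_4 = 6(Δ_3 - Δ_2) = -3
Clamped end conditions give two more equations: 2h_0·σ_0 + h_0·σ_1 = 6(Δ_0 - g'(-1)) = 42 and h_3·σ_3 + 2h_3·σ_4 = 6(g'(6) - Δ_3) = 15.
Solving: σ_0 = 841/61, σ_1 = -401/61, σ_2 = -121/122, σ_3 = -116/61, σ_4 = 1147/244.
On [3, 4], g'(x) = b_2 + 2c_2·(x - 3) + 3d_2·(x - 3)² with b_2 = Δ_2 - h_2(2σ_2 + σ_3)/6 = -287/122, c_2 = σ_2/2 = -121/244, d_2 = (σ_3 - σ_2)/(6h_2) = -37/244. So g'(3) = -287/122.

-2.3525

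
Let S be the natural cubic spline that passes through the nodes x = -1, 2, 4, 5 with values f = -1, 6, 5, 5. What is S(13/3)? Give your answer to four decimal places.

Put m_i = S'' at the i-th knot. Here h = (3, 2, 1) and Δ = (7/3, -1/2, 0), so the interior equations h_(i-1)·m_(i-1) + 2(h_(i-1)+h_i)·m_i + h_i·m_(i+1) = 6(Δ_i − Δ_(i-1)) read
  3·m_0 + 10·m_1 + 2·m_2 = 6(Δ_1 - Δ_0) = -17
  2·m_1 + 6·m_2 + 1·m_3 = 6(Δ_2 - Δ_1) = 3
Natural end conditions: m_0 = m_3 = 0.
Solving the tridiagonal system: m_0 = 0, m_1 = -27/14, m_2 = 8/7, m_3 = 0.
On [4, 5], S(x) = 5 - 8/21·(x - 4) + 4/7·(x - 4)² - 4/21·(x - 4)³.
With (x - 4) = 1/3: S(13/3) = 2795/567.

4.9295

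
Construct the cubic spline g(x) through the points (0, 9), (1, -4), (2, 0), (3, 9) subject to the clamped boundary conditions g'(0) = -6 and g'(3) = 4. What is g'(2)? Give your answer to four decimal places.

10.7333

Write σ_i for g''(x_i). With h_i = 1, 1, 1 and divided differences Δ_i = -13, 4, 9, the continuity of g' gives the tridiagonal system
  1·σ_0 + 4·σ_1 + 1·σ_2 = 6(Δ_1 - Δ_0) = 102
  1·σ_1 + 4·σ_2 + 1·σ_3 = 6(Δ_2 - Δ_1) = 30
Clamped end conditions give two more equations: 2h_0·σ_0 + h_0·σ_1 = 6(Δ_0 - g'(0)) = -42 and h_2·σ_2 + 2h_2·σ_3 = 6(g'(3) - Δ_2) = -30.
Solving: σ_0 = -572/15, σ_1 = 514/15, σ_2 = 46/15, σ_3 = -248/15.
On [2, 3], g'(x) = b_2 + 2c_2·(x - 2) + 3d_2·(x - 2)² with b_2 = Δ_2 - h_2(2σ_2 + σ_3)/6 = 161/15, c_2 = σ_2/2 = 23/15, d_2 = (σ_3 - σ_2)/(6h_2) = -49/15. So g'(2) = 161/15.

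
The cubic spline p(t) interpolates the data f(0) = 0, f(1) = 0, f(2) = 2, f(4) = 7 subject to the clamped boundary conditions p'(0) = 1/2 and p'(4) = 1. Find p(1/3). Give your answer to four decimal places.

0.0253

Let m_i = p''(x_i). Step sizes h_i = 1, 1, 2; slopes of the chords Δ_i = (y_(i+1) - y_i)/h_i = 0, 2, 5/2.
  1·m_0 + 4·m_1 + 1·m_2 = 6(Δ_1 - Δ_0) = 12
  1·m_1 + 6·m_2 + 2·m_3 = 6(Δ_2 - Δ_1) = 3
Clamped end conditions give two more equations: 2h_0·m_0 + h_0·m_1 = 6(Δ_0 - p'(0)) = -3 and h_2·m_2 + 2h_2·m_3 = 6(p'(4) - Δ_2) = -9.
Forward elimination and back-substitution give m_0 = -73/22, m_1 = 40/11, m_2 = 17/22, m_3 = -29/11.
On [0, 1], p(t) = 0 + 1/2·t - 73/44·t² + 51/44·t³.
With t = 1/3: p(1/3) = 5/198.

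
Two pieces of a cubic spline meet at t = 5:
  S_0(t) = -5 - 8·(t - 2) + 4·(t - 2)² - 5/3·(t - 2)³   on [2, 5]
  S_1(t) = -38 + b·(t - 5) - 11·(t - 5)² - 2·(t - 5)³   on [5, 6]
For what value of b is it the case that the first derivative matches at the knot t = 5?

-29

S_0'(t) = -8 + 8·(t - 2) - 5·(t - 2)², so S_0'(5) = -29. On the right, S_1'(5) = b, so b = -29.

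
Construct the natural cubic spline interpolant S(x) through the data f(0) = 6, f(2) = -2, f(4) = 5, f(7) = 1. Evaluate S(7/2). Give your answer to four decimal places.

3.1324

Write M_i for S''(x_i). With h_i = 2, 2, 3 and divided differences Δ_i = -4, 7/2, -4/3, the continuity of S' gives the tridiagonal system
  2·M_0 + 8·M_1 + 2·M_2 = 6(Δ_1 - Δ_0) = 45
  2·M_1 + 10·M_2 + 3·M_3 = 6(Δ_2 - Δ_1) = -29
Natural end conditions: M_0 = M_3 = 0.
Solving the tridiagonal system: M_0 = 0, M_1 = 127/19, M_2 = -161/38, M_3 = 0.
On [2, 4], S(x) = -2 + 26/57·(x - 2) + 127/38·(x - 2)² - 415/456·(x - 2)³.
With (x - 2) = 3/2: S(7/2) = 3809/1216.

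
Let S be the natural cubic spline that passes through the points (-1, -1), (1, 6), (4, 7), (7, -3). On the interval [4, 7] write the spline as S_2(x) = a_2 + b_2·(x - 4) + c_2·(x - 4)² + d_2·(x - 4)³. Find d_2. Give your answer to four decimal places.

0.0816

Put m_i = S'' at the i-th knot. Here h = (2, 3, 3) and Δ = (7/2, 1/3, -10/3), so the interior equations h_(i-1)·m_(i-1) + 2(h_(i-1)+h_i)·m_i + h_i·m_(i+1) = 6(Δ_i − Δ_(i-1)) read
  2·m_0 + 10·m_1 + 3·m_2 = 6(Δ_1 - Δ_0) = -19
  3·m_1 + 12·m_2 + 3·m_3 = 6(Δ_2 - Δ_1) = -22
Natural end conditions: m_0 = m_3 = 0.
Solving the tridiagonal system: m_0 = 0, m_1 = -54/37, m_2 = -163/111, m_3 = 0.
On [4, 7], with S_2(x) = a_2 + b_2·(x - 4) + c_2·(x - 4)² + d_2·(x - 4)³: c_2 = m_2/2 = -163/222, d_2 = (m_3 - m_2)/(6h_2) = 163/1998, b_2 = Δ_2 - h_2(2m_2 + m_3)/6 = -69/37.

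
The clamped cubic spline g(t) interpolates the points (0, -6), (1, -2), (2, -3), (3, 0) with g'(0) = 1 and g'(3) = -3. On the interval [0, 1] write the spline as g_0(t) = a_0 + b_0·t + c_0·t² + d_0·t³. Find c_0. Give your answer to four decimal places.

8.4667

With M_i denoting the second derivative at x_i, h_i = 1, 1, 1, and Δ_i = (y_(i+1) − y_i)/h_i = 4, -1, 3:
  1·M_0 + 4·M_1 + 1·M_2 = 6(Δ_1 - Δ_0) = -30
  1·M_1 + 4·M_2 + 1·M_3 = 6(Δ_2 - Δ_1) = 24
Clamped end conditions give two more equations: 2h_0·M_0 + h_0·M_1 = 6(Δ_0 - g'(0)) = 18 and h_2·M_2 + 2h_2·M_3 = 6(g'(3) - Δ_2) = -36.
Solving: M_0 = 254/15, M_1 = -238/15, M_2 = 248/15, M_3 = -394/15.
On [0, 1], with g_0(t) = a_0 + b_0·t + c_0·t² + d_0·t³: c_0 = M_0/2 = 127/15, d_0 = (M_1 - M_0)/(6h_0) = -82/15, b_0 = Δ_0 - h_0(2M_0 + M_1)/6 = 1.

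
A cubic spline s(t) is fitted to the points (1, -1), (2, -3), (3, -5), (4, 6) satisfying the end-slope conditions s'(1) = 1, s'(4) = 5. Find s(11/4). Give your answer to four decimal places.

-5.8656

Put m_i = s'' at the i-th knot. Here h = (1, 1, 1) and Δ = (-2, -2, 11), so the interior equations h_(i-1)·m_(i-1) + 2(h_(i-1)+h_i)·m_i + h_i·m_(i+1) = 6(Δ_i − Δ_(i-1)) read
  1·m_0 + 4·m_1 + 1·m_2 = 6(Δ_1 - Δ_0) = 0
  1·m_1 + 4·m_2 + 1·m_3 = 6(Δ_2 - Δ_1) = 78
Clamped end conditions give two more equations: 2h_0·m_0 + h_0·m_1 = 6(Δ_0 - s'(1)) = -18 and h_2·m_2 + 2h_2·m_3 = 6(s'(4) - Δ_2) = -36.
Forward elimination and back-substitution give m_0 = -92/15, m_1 = -86/15, m_2 = 436/15, m_3 = -488/15.
On [2, 3], s(t) = -3 - 74/15·(t - 2) - 43/15·(t - 2)² + 29/5·(t - 2)³.
With (t - 2) = 3/4: s(11/4) = -1877/320.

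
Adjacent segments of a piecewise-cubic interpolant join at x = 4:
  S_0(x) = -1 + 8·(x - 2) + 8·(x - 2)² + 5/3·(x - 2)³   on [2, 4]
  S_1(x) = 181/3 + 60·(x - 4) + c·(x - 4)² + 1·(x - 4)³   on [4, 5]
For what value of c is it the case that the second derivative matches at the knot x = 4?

18

S_0''(x) = 16 + 10·(x - 2), so S_0''(4) = 36. On the right, S_1''(4) = 2c, so c = 18.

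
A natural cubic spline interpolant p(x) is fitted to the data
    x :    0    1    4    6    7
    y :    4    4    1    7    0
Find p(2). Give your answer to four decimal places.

Write σ_i for p''(x_i). With h_i = 1, 3, 2, 1 and divided differences Δ_i = 0, -1, 3, -7, the continuity of p' gives the tridiagonal system
  1·σ_0 + 8·σ_1 + 3·σ_2 = 6(Δ_1 - Δ_0) = -6
  3·σ_1 + 10·σ_2 + 2·σ_3 = 6(Δ_2 - Δ_1) = 24
  2·σ_2 + 6·σ_3 + 1·σ_4 = 6(Δ_3 - Δ_2) = -60
Natural end conditions: σ_0 = σ_4 = 0.
Solving: σ_0 = 0, σ_1 = -564/197, σ_2 = 1110/197, σ_3 = -2340/197, σ_4 = 0.
On [1, 4], p(x) = 4 - 188/197·(x - 1) - 282/197·(x - 1)² + 93/197·(x - 1)³.
With (x - 1) = 1: p(2) = 411/197.

2.0863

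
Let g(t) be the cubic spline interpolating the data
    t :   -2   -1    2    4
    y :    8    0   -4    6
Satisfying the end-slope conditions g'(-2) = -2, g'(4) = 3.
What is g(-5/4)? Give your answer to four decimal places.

2.4688

Put M_i = g'' at the i-th knot. Here h = (1, 3, 2) and Δ = (-8, -4/3, 5), so the interior equations h_(i-1)·M_(i-1) + 2(h_(i-1)+h_i)·M_i + h_i·M_(i+1) = 6(Δ_i − Δ_(i-1)) read
  1·M_0 + 8·M_1 + 3·M_2 = 6(Δ_1 - Δ_0) = 40
  3·M_1 + 10·M_2 + 2·M_3 = 6(Δ_2 - Δ_1) = 38
Clamped end conditions give two more equations: 2h_0·M_0 + h_0·M_1 = 6(Δ_0 - g'(-2)) = -36 and h_2·M_2 + 2h_2·M_3 = 6(g'(4) - Δ_2) = -12.
Forward elimination and back-substitution give M_0 = -64/3, M_1 = 20/3, M_2 = 8/3, M_3 = -13/3.
On [-2, -1], g(t) = 8 - 2·(t + 2) - 32/3·(t + 2)² + 14/3·(t + 2)³.
With (t + 2) = 3/4: g(-5/4) = 79/32.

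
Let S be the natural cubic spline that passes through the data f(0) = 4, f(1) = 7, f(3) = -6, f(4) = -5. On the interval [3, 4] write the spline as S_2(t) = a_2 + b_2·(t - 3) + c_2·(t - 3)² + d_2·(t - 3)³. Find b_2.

Write m_i for S''(x_i). With h_i = 1, 2, 1 and divided differences Δ_i = 3, -13/2, 1, the continuity of S' gives the tridiagonal system
  1·m_0 + 6·m_1 + 2·m_2 = 6(Δ_1 - Δ_0) = -57
  2·m_1 + 6·m_2 + 1·m_3 = 6(Δ_2 - Δ_1) = 45
Natural end conditions: m_0 = m_3 = 0.
Solving: m_0 = 0, m_1 = -27/2, m_2 = 12, m_3 = 0.
On [3, 4], with S_2(t) = a_2 + b_2·(t - 3) + c_2·(t - 3)² + d_2·(t - 3)³: c_2 = m_2/2 = 6, d_2 = (m_3 - m_2)/(6h_2) = -2, b_2 = Δ_2 - h_2(2m_2 + m_3)/6 = -3.

-3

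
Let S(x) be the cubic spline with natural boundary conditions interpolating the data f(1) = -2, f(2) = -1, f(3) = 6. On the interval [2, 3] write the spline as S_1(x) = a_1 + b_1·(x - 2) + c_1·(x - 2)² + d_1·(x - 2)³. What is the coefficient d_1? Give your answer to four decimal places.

-1.5000

With M_i denoting the second derivative at x_i, h_i = 1, 1, and Δ_i = (y_(i+1) − y_i)/h_i = 1, 7:
  1·M_0 + 4·M_1 + 1·M_2 = 6(Δ_1 - Δ_0) = 36
Natural end conditions: M_0 = M_2 = 0.
Solving the tridiagonal system: M_0 = 0, M_1 = 9, M_2 = 0.
On [2, 3], with S_1(x) = a_1 + b_1·(x - 2) + c_1·(x - 2)² + d_1·(x - 2)³: c_1 = M_1/2 = 9/2, d_1 = (M_2 - M_1)/(6h_1) = -3/2, b_1 = Δ_1 - h_1(2M_1 + M_2)/6 = 4.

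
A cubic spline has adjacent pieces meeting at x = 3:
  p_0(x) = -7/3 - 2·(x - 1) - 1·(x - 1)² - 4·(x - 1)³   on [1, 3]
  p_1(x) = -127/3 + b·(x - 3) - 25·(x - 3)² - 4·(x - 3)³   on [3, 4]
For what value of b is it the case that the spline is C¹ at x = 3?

-54

p_0'(x) = -2 - 2·(x - 1) - 12·(x - 1)², so p_0'(3) = -54. On the right, p_1'(3) = b, so b = -54.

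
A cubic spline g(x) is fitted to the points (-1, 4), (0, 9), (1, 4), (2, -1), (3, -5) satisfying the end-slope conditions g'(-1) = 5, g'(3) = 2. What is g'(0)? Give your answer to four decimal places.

0.2857

Put σ_i = g'' at the i-th knot. Here h = (1, 1, 1, 1) and Δ = (5, -5, -5, -4), so the interior equations h_(i-1)·σ_(i-1) + 2(h_(i-1)+h_i)·σ_i + h_i·σ_(i+1) = 6(Δ_i − Δ_(i-1)) read
  1·σ_0 + 4·σ_1 + 1·σ_2 = 6(Δ_1 - Δ_0) = -60
  1·σ_1 + 4·σ_2 + 1·σ_3 = 6(Δ_2 - Δ_1) = 0
  1·σ_2 + 4·σ_3 + 1·σ_4 = 6(Δ_3 - Δ_2) = 6
Clamped end conditions give two more equations: 2h_0·σ_0 + h_0·σ_1 = 6(Δ_0 - g'(-1)) = 0 and h_3·σ_3 + 2h_3·σ_4 = 6(g'(3) - Δ_3) = 36.
Hence σ_0 = 66/7, σ_1 = -132/7, σ_2 = 6, σ_3 = -36/7, σ_4 = 144/7.
On [0, 1], g'(x) = b_1 + 2c_1·x + 3d_1·x² with b_1 = Δ_1 - h_1(2σ_1 + σ_2)/6 = 2/7, c_1 = σ_1/2 = -66/7, d_1 = (σ_2 - σ_1)/(6h_1) = 29/7. So g'(0) = 2/7.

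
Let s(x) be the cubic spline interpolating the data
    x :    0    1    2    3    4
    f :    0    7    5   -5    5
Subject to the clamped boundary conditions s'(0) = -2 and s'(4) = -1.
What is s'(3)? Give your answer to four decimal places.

Put M_i = s'' at the i-th knot. Here h = (1, 1, 1, 1) and Δ = (7, -2, -10, 10), so the interior equations h_(i-1)·M_(i-1) + 2(h_(i-1)+h_i)·M_i + h_i·M_(i+1) = 6(Δ_i − Δ_(i-1)) read
  1·M_0 + 4·M_1 + 1·M_2 = 6(Δ_1 - Δ_0) = -54
  1·M_1 + 4·M_2 + 1·M_3 = 6(Δ_2 - Δ_1) = -48
  1·M_2 + 4·M_3 + 1·M_4 = 6(Δ_3 - Δ_2) = 120
Clamped end conditions give two more equations: 2h_0·M_0 + h_0·M_1 = 6(Δ_0 - s'(0)) = 54 and h_3·M_3 + 2h_3·M_4 = 6(s'(4) - Δ_3) = -66.
Solving: M_0 = 250/7, M_1 = -122/7, M_2 = -20, M_3 = 346/7, M_4 = -404/7.
On [3, 4], s'(x) = b_3 + 2c_3·(x - 3) + 3d_3·(x - 3)² with b_3 = Δ_3 - h_3(2M_3 + M_4)/6 = 22/7, c_3 = M_3/2 = 173/7, d_3 = (M_4 - M_3)/(6h_3) = -125/7. So s'(3) = 22/7.

3.1429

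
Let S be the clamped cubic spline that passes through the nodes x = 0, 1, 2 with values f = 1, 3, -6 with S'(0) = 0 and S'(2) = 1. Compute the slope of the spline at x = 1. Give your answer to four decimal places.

Write σ_i for S''(x_i). With h_i = 1, 1 and divided differences Δ_i = 2, -9, the continuity of S' gives the tridiagonal system
  1·σ_0 + 4·σ_1 + 1·σ_2 = 6(Δ_1 - Δ_0) = -66
Clamped end conditions give two more equations: 2h_0·σ_0 + h_0·σ_1 = 6(Δ_0 - S'(0)) = 12 and h_1·σ_1 + 2h_1·σ_2 = 6(S'(2) - Δ_1) = 60.
Hence σ_0 = 23, σ_1 = -34, σ_2 = 47.
On [1, 2], S'(x) = b_1 + 2c_1·(x - 1) + 3d_1·(x - 1)² with b_1 = Δ_1 - h_1(2σ_1 + σ_2)/6 = -11/2, c_1 = σ_1/2 = -17, d_1 = (σ_2 - σ_1)/(6h_1) = 27/2. So S'(1) = -11/2.

-5.5000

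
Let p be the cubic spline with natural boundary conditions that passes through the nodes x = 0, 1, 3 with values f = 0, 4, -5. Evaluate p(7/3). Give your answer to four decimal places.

-0.3210

Write M_i for p''(x_i). With h_i = 1, 2 and divided differences Δ_i = 4, -9/2, the continuity of p' gives the tridiagonal system
  1·M_0 + 6·M_1 + 2·M_2 = 6(Δ_1 - Δ_0) = -51
Natural end conditions: M_0 = M_2 = 0.
Forward elimination and back-substitution give M_0 = 0, M_1 = -17/2, M_2 = 0.
On [1, 3], p(x) = 4 + 7/6·(x - 1) - 17/4·(x - 1)² + 17/24·(x - 1)³.
With (x - 1) = 4/3: p(7/3) = -26/81.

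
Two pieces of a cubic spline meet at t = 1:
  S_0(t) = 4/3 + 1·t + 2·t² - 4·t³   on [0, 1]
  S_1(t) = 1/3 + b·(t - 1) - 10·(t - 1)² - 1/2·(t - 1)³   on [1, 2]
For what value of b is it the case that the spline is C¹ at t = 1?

S_0'(t) = 1 + 4·t - 12·t², so S_0'(1) = -7. On the right, S_1'(1) = b, so b = -7.

-7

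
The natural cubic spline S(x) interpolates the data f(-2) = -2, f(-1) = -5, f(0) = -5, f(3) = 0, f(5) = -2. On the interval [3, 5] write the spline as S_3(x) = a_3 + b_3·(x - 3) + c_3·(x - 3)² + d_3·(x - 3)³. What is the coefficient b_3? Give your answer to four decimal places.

Write M_i for S''(x_i). With h_i = 1, 1, 3, 2 and divided differences Δ_i = -3, 0, 5/3, -1, the continuity of S' gives the tridiagonal system
  1·M_0 + 4·M_1 + 1·M_2 = 6(Δ_1 - Δ_0) = 18
  1·M_1 + 8·M_2 + 3·M_3 = 6(Δ_2 - Δ_1) = 10
  3·M_2 + 10·M_3 + 2·M_4 = 6(Δ_3 - Δ_2) = -16
Natural end conditions: M_0 = M_4 = 0.
Hence M_0 = 0, M_1 = 565/137, M_2 = 206/137, M_3 = -281/137, M_4 = 0.
On [3, 5], with S_3(x) = a_3 + b_3·(x - 3) + c_3·(x - 3)² + d_3·(x - 3)³: c_3 = M_3/2 = -281/274, d_3 = (M_4 - M_3)/(6h_3) = 281/1644, b_3 = Δ_3 - h_3(2M_3 + M_4)/6 = 151/411.

0.3674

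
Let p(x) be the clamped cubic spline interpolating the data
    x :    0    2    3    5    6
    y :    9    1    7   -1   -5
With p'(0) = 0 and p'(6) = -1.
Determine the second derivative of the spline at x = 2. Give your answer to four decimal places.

17.2043

Write M_i for p''(x_i). With h_i = 2, 1, 2, 1 and divided differences Δ_i = -4, 6, -4, -4, the continuity of p' gives the tridiagonal system
  2·M_0 + 6·M_1 + 1·M_2 = 6(Δ_1 - Δ_0) = 60
  1·M_1 + 6·M_2 + 2·M_3 = 6(Δ_2 - Δ_1) = -60
  2·M_2 + 6·M_3 + 1·M_4 = 6(Δ_3 - Δ_2) = 0
Clamped end conditions give two more equations: 2h_0·M_0 + h_0·M_1 = 6(Δ_0 - p'(0)) = -24 and h_3·M_3 + 2h_3·M_4 = 6(p'(6) - Δ_3) = 18.
Solving the tridiagonal system: M_0 = -1358/93, M_1 = 1600/93, M_2 = -1304/93, M_3 = 322/93, M_4 = 676/93.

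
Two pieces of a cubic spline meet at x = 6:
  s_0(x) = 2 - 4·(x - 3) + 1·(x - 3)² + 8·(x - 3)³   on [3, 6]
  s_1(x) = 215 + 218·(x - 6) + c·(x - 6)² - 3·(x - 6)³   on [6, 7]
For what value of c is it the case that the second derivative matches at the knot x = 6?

s_0''(x) = 2 + 48·(x - 3), so s_0''(6) = 146. On the right, s_1''(6) = 2c, so c = 73.

73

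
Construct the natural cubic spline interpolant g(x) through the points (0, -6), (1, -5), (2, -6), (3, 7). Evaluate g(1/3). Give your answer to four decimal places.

-5.2321

Let σ_i = g''(x_i). Step sizes h_i = 1, 1, 1; slopes of the chords Δ_i = (y_(i+1) - y_i)/h_i = 1, -1, 13.
  1·σ_0 + 4·σ_1 + 1·σ_2 = 6(Δ_1 - Δ_0) = -12
  1·σ_1 + 4·σ_2 + 1·σ_3 = 6(Δ_2 - Δ_1) = 84
Natural end conditions: σ_0 = σ_3 = 0.
Hence σ_0 = 0, σ_1 = -44/5, σ_2 = 116/5, σ_3 = 0.
On [0, 1], g(x) = -6 + 37/15·x + 0·x² - 22/15·x³.
With x = 1/3: g(1/3) = -2119/405.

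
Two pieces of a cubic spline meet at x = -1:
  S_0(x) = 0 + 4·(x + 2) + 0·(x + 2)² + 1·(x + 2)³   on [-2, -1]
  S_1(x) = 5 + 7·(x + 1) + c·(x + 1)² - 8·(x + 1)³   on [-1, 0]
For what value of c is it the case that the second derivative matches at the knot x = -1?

S_0''(x) = 0 + 6·(x + 2), so S_0''(-1) = 6. On the right, S_1''(-1) = 2c, so c = 3.

3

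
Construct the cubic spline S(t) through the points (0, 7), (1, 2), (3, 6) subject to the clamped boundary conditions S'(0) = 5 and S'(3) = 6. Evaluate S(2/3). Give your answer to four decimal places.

4.6543

Write M_i for S''(x_i). With h_i = 1, 2 and divided differences Δ_i = -5, 2, the continuity of S' gives the tridiagonal system
  1·M_0 + 6·M_1 + 2·M_2 = 6(Δ_1 - Δ_0) = 42
Clamped end conditions give two more equations: 2h_0·M_0 + h_0·M_1 = 6(Δ_0 - S'(0)) = -60 and h_1·M_1 + 2h_1·M_2 = 6(S'(3) - Δ_1) = 24.
Hence M_0 = -110/3, M_1 = 40/3, M_2 = -2/3.
On [0, 1], S(t) = 7 + 5·t - 55/3·t² + 25/3·t³.
With t = 2/3: S(2/3) = 377/81.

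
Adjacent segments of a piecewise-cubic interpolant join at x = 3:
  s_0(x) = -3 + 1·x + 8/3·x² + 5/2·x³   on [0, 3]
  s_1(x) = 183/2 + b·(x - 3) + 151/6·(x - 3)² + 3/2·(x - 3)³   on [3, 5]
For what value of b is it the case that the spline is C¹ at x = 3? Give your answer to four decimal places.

s_0'(x) = 1 + 16/3·x + 15/2·x², so s_0'(3) = 169/2. On the right, s_1'(3) = b, so b = 169/2.

84.5000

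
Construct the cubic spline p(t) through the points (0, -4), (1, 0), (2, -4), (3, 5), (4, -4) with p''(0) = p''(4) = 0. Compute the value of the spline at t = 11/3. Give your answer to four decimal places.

0.7460

Put M_i = p'' at the i-th knot. Here h = (1, 1, 1, 1) and Δ = (4, -4, 9, -9), so the interior equations h_(i-1)·M_(i-1) + 2(h_(i-1)+h_i)·M_i + h_i·M_(i+1) = 6(Δ_i − Δ_(i-1)) read
  1·M_0 + 4·M_1 + 1·M_2 = 6(Δ_1 - Δ_0) = -48
  1·M_1 + 4·M_2 + 1·M_3 = 6(Δ_2 - Δ_1) = 78
  1·M_2 + 4·M_3 + 1·M_4 = 6(Δ_3 - Δ_2) = -108
Natural end conditions: M_0 = M_4 = 0.
Hence M_0 = 0, M_1 = -285/14, M_2 = 234/7, M_3 = -495/14, M_4 = 0.
On [3, 4], p(t) = 5 + 39/14·(t - 3) - 495/28·(t - 3)² + 165/28·(t - 3)³.
With (t - 3) = 2/3: p(11/3) = 47/63.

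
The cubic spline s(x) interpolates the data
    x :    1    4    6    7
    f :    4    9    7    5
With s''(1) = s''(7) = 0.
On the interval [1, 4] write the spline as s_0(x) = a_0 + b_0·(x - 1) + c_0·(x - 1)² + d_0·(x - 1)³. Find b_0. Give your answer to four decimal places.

With σ_i denoting the second derivative at x_i, h_i = 3, 2, 1, and Δ_i = (y_(i+1) − y_i)/h_i = 5/3, -1, -2:
  3·σ_0 + 10·σ_1 + 2·σ_2 = 6(Δ_1 - Δ_0) = -16
  2·σ_1 + 6·σ_2 + 1·σ_3 = 6(Δ_2 - Δ_1) = -6
Natural end conditions: σ_0 = σ_3 = 0.
Forward elimination and back-substitution give σ_0 = 0, σ_1 = -3/2, σ_2 = -1/2, σ_3 = 0.
On [1, 4], with s_0(x) = a_0 + b_0·(x - 1) + c_0·(x - 1)² + d_0·(x - 1)³: c_0 = σ_0/2 = 0, d_0 = (σ_1 - σ_0)/(6h_0) = -1/12, b_0 = Δ_0 - h_0(2σ_0 + σ_1)/6 = 29/12.

2.4167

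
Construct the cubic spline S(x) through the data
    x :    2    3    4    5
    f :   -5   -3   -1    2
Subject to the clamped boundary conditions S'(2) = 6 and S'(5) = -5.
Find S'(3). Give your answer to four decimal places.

0.2667

Write M_i for S''(x_i). With h_i = 1, 1, 1 and divided differences Δ_i = 2, 2, 3, the continuity of S' gives the tridiagonal system
  1·M_0 + 4·M_1 + 1·M_2 = 6(Δ_1 - Δ_0) = 0
  1·M_1 + 4·M_2 + 1·M_3 = 6(Δ_2 - Δ_1) = 6
Clamped end conditions give two more equations: 2h_0·M_0 + h_0·M_1 = 6(Δ_0 - S'(2)) = -24 and h_2·M_2 + 2h_2·M_3 = 6(S'(5) - Δ_2) = -48.
Solving the tridiagonal system: M_0 = -188/15, M_1 = 16/15, M_2 = 124/15, M_3 = -422/15.
On [3, 4], S'(x) = b_1 + 2c_1·(x - 3) + 3d_1·(x - 3)² with b_1 = Δ_1 - h_1(2M_1 + M_2)/6 = 4/15, c_1 = M_1/2 = 8/15, d_1 = (M_2 - M_1)/(6h_1) = 6/5. So S'(3) = 4/15.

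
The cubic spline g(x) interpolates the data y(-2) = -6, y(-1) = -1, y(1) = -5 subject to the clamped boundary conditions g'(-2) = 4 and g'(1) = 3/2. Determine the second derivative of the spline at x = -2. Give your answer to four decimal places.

With m_i denoting the second derivative at x_i, h_i = 1, 2, and Δ_i = (y_(i+1) − y_i)/h_i = 5, -2:
  1·m_0 + 6·m_1 + 2·m_2 = 6(Δ_1 - Δ_0) = -42
Clamped end conditions give two more equations: 2h_0·m_0 + h_0·m_1 = 6(Δ_0 - g'(-2)) = 6 and h_1·m_1 + 2h_1·m_2 = 6(g'(1) - Δ_1) = 21.
Solving the tridiagonal system: m_0 = 55/6, m_1 = -37/3, m_2 = 137/12.

9.1667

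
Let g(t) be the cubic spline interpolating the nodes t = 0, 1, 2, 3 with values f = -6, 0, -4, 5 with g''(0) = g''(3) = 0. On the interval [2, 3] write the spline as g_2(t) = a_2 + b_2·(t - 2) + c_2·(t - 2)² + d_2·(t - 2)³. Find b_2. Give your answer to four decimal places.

0.7333

Put M_i = g'' at the i-th knot. Here h = (1, 1, 1) and Δ = (6, -4, 9), so the interior equations h_(i-1)·M_(i-1) + 2(h_(i-1)+h_i)·M_i + h_i·M_(i+1) = 6(Δ_i − Δ_(i-1)) read
  1·M_0 + 4·M_1 + 1·M_2 = 6(Δ_1 - Δ_0) = -60
  1·M_1 + 4·M_2 + 1·M_3 = 6(Δ_2 - Δ_1) = 78
Natural end conditions: M_0 = M_3 = 0.
Solving the tridiagonal system: M_0 = 0, M_1 = -106/5, M_2 = 124/5, M_3 = 0.
On [2, 3], with g_2(t) = a_2 + b_2·(t - 2) + c_2·(t - 2)² + d_2·(t - 2)³: c_2 = M_2/2 = 62/5, d_2 = (M_3 - M_2)/(6h_2) = -62/15, b_2 = Δ_2 - h_2(2M_2 + M_3)/6 = 11/15.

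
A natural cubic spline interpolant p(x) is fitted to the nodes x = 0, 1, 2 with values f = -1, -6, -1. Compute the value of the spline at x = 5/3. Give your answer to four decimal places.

Let M_i = p''(x_i). Step sizes h_i = 1, 1; slopes of the chords Δ_i = (y_(i+1) - y_i)/h_i = -5, 5.
  1·M_0 + 4·M_1 + 1·M_2 = 6(Δ_1 - Δ_0) = 60
Natural end conditions: M_0 = M_2 = 0.
Solving the tridiagonal system: M_0 = 0, M_1 = 15, M_2 = 0.
On [1, 2], p(x) = -6 + 0·(x - 1) + 15/2·(x - 1)² - 5/2·(x - 1)³.
With (x - 1) = 2/3: p(5/3) = -92/27.

-3.4074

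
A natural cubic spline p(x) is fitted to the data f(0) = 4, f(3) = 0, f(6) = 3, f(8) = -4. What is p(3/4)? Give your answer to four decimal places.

Let σ_i = p''(x_i). Step sizes h_i = 3, 3, 2; slopes of the chords Δ_i = (y_(i+1) - y_i)/h_i = -4/3, 1, -7/2.
  3·σ_0 + 12·σ_1 + 3·σ_2 = 6(Δ_1 - Δ_0) = 14
  3·σ_1 + 10·σ_2 + 2·σ_3 = 6(Δ_2 - Δ_1) = -27
Natural end conditions: σ_0 = σ_3 = 0.
Solving: σ_0 = 0, σ_1 = 221/111, σ_2 = -122/37, σ_3 = 0.
On [0, 3], p(x) = 4 - 517/222·x + 0·x² + 221/1998·x³.
With x = 3/4: p(3/4) = 10893/4736.

2.3000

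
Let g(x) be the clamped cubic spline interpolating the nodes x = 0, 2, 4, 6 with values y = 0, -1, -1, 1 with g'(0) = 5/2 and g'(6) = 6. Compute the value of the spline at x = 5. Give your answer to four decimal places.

-1.6333

With M_i denoting the second derivative at x_i, h_i = 2, 2, 2, and Δ_i = (y_(i+1) − y_i)/h_i = -1/2, 0, 1:
  2·M_0 + 8·M_1 + 2·M_2 = 6(Δ_1 - Δ_0) = 3
  2·M_1 + 8·M_2 + 2·M_3 = 6(Δ_2 - Δ_1) = 6
Clamped end conditions give two more equations: 2h_0·M_0 + h_0·M_1 = 6(Δ_0 - g'(0)) = -18 and h_2·M_2 + 2h_2·M_3 = 6(g'(6) - Δ_2) = 30.
Forward elimination and back-substitution give M_0 = -169/30, M_1 = 34/15, M_2 = -29/15, M_3 = 127/15.
On [4, 6], g(x) = -1 - 8/15·(x - 4) - 29/30·(x - 4)² + 13/15·(x - 4)³.
With (x - 4) = 1: g(5) = -49/30.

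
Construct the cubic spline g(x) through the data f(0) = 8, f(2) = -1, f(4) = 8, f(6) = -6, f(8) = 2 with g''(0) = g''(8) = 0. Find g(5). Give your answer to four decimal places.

Write σ_i for g''(x_i). With h_i = 2, 2, 2, 2 and divided differences Δ_i = -9/2, 9/2, -7, 4, the continuity of g' gives the tridiagonal system
  2·σ_0 + 8·σ_1 + 2·σ_2 = 6(Δ_1 - Δ_0) = 54
  2·σ_1 + 8·σ_2 + 2·σ_3 = 6(Δ_2 - Δ_1) = -69
  2·σ_2 + 8·σ_3 + 2·σ_4 = 6(Δ_3 - Δ_2) = 66
Natural end conditions: σ_0 = σ_4 = 0.
Hence σ_0 = 0, σ_1 = 72/7, σ_2 = -99/7, σ_3 = 165/14, σ_4 = 0.
On [4, 6], g(x) = 8 - 3/2·(x - 4) - 99/14·(x - 4)² + 121/56·(x - 4)³.
With (x - 4) = 1: g(5) = 89/56.

1.5893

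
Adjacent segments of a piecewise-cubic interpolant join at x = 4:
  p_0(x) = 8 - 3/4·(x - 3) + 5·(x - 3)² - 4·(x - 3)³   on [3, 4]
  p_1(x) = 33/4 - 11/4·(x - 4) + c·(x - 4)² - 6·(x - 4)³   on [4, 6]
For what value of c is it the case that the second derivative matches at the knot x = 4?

-7

p_0''(x) = 10 - 24·(x - 3), so p_0''(4) = -14. On the right, p_1''(4) = 2c, so c = -7.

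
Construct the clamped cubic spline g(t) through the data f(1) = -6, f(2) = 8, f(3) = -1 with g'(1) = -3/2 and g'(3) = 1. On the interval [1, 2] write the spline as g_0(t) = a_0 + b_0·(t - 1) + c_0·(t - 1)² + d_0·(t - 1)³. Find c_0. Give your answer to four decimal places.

41.1250

Let M_i = g''(x_i). Step sizes h_i = 1, 1; slopes of the chords Δ_i = (y_(i+1) - y_i)/h_i = 14, -9.
  1·M_0 + 4·M_1 + 1·M_2 = 6(Δ_1 - Δ_0) = -138
Clamped end conditions give two more equations: 2h_0·M_0 + h_0·M_1 = 6(Δ_0 - g'(1)) = 93 and h_1·M_1 + 2h_1·M_2 = 6(g'(3) - Δ_1) = 60.
Hence M_0 = 329/4, M_1 = -143/2, M_2 = 263/4.
On [1, 2], with g_0(t) = a_0 + b_0·(t - 1) + c_0·(t - 1)² + d_0·(t - 1)³: c_0 = M_0/2 = 329/8, d_0 = (M_1 - M_0)/(6h_0) = -205/8, b_0 = Δ_0 - h_0(2M_0 + M_1)/6 = -3/2.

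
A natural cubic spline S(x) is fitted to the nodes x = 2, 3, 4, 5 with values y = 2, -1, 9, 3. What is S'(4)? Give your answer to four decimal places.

Let M_i = S''(x_i). Step sizes h_i = 1, 1, 1; slopes of the chords Δ_i = (y_(i+1) - y_i)/h_i = -3, 10, -6.
  1·M_0 + 4·M_1 + 1·M_2 = 6(Δ_1 - Δ_0) = 78
  1·M_1 + 4·M_2 + 1·M_3 = 6(Δ_2 - Δ_1) = -96
Natural end conditions: M_0 = M_3 = 0.
Solving the tridiagonal system: M_0 = 0, M_1 = 136/5, M_2 = -154/5, M_3 = 0.
On [4, 5], S'(x) = b_2 + 2c_2·(x - 4) + 3d_2·(x - 4)² with b_2 = Δ_2 - h_2(2M_2 + M_3)/6 = 64/15, c_2 = M_2/2 = -77/5, d_2 = (M_3 - M_2)/(6h_2) = 77/15. So S'(4) = 64/15.

4.2667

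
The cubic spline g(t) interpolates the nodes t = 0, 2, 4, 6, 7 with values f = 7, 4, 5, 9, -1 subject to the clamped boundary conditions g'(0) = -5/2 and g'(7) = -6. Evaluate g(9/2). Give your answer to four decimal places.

Put m_i = g'' at the i-th knot. Here h = (2, 2, 2, 1) and Δ = (-3/2, 1/2, 2, -10), so the interior equations h_(i-1)·m_(i-1) + 2(h_(i-1)+h_i)·m_i + h_i·m_(i+1) = 6(Δ_i − Δ_(i-1)) read
  2·m_0 + 8·m_1 + 2·m_2 = 6(Δ_1 - Δ_0) = 12
  2·m_1 + 8·m_2 + 2·m_3 = 6(Δ_2 - Δ_1) = 9
  2·m_2 + 6·m_3 + 1·m_4 = 6(Δ_3 - Δ_2) = -72
Clamped end conditions give two more equations: 2h_0·m_0 + h_0·m_1 = 6(Δ_0 - g'(0)) = 6 and h_3·m_3 + 2h_3·m_4 = 6(g'(7) - Δ_3) = 24.
Solving: m_0 = 283/172, m_1 = -25/86, m_2 = 949/172, m_3 = -743/43, m_4 = 1775/86.
On [4, 6], g(t) = 5 + 351/86·(t - 4) + 949/344·(t - 4)² - 1307/688·(t - 4)³.
With (t - 4) = 1/2: g(9/2) = 41241/5504.

7.4929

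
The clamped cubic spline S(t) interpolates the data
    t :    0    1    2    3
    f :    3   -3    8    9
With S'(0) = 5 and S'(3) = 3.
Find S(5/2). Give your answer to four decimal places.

Let M_i = S''(x_i). Step sizes h_i = 1, 1, 1; slopes of the chords Δ_i = (y_(i+1) - y_i)/h_i = -6, 11, 1.
  1·M_0 + 4·M_1 + 1·M_2 = 6(Δ_1 - Δ_0) = 102
  1·M_1 + 4·M_2 + 1·M_3 = 6(Δ_2 - Δ_1) = -60
Clamped end conditions give two more equations: 2h_0·M_0 + h_0·M_1 = 6(Δ_0 - S'(0)) = -66 and h_2·M_2 + 2h_2·M_3 = 6(S'(3) - Δ_2) = 12.
Solving the tridiagonal system: M_0 = -854/15, M_1 = 718/15, M_2 = -488/15, M_3 = 334/15.
On [2, 3], S(t) = 8 + 122/15·(t - 2) - 244/15·(t - 2)² + 137/15·(t - 2)³.
With (t - 2) = 1/2: S(5/2) = 1097/120.

9.1417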